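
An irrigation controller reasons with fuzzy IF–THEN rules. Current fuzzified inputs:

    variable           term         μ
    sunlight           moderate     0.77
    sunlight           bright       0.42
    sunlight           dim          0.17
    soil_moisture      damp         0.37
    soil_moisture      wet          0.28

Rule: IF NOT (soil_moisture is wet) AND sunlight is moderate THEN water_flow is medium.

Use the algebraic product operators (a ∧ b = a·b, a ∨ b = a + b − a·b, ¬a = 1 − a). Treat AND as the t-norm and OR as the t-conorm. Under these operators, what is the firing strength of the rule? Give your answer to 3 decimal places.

0.554

firing strength: ¬wet=1−0.28=0.72, moderate=0.77; AND[a·b] → w = 0.5544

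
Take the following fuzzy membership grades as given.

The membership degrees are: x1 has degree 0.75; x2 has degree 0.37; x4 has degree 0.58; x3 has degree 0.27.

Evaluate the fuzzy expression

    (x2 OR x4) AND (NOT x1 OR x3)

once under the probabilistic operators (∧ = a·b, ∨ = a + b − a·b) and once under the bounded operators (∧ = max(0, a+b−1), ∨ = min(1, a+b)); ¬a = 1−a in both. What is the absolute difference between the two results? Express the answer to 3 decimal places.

0.137

Under probabilistic:
  x2 OR x4 = a + b − a·b on (0.3700, 0.5800) = 0.7354
  NOT x1 = 1 − 0.7500 = 0.2500
  NOT x1 OR x3 = a + b − a·b on (0.2500, 0.2700) = 0.4525
  (x2 OR x4) AND (NOT x1 OR x3) = a·b on (0.7354, 0.4525) = 0.3328
  → value = 0.3328
Under bounded:
  x2 OR x4 = min(1, a+b) on (0.37, 0.58) = 0.95
  NOT x1 = 1 − 0.75 = 0.25
  NOT x1 OR x3 = min(1, a+b) on (0.25, 0.27) = 0.52
  (x2 OR x4) AND (NOT x1 OR x3) = max(0, a+b−1) on (0.95, 0.52) = 0.47
  → value = 0.4700
|0.3328 − 0.4700| = 0.137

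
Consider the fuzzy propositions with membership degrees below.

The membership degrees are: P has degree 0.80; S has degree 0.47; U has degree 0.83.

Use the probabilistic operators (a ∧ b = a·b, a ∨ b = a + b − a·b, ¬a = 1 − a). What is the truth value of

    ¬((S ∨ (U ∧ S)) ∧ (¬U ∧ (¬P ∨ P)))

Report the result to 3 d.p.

U ∧ S = a·b on (0.8300, 0.4700) = 0.3901
S ∨ (U ∧ S) = a + b − a·b on (0.4700, 0.3901) = 0.6768
¬U = 1 − 0.8300 = 0.1700
¬P = 1 − 0.8000 = 0.2000
¬P ∨ P = a + b − a·b on (0.2000, 0.8000) = 0.8400
¬U ∧ (¬P ∨ P) = a·b on (0.1700, 0.8400) = 0.1428
(S ∨ (U ∧ S)) ∧ (¬U ∧ (¬P ∨ P)) = a·b on (0.6768, 0.1428) = 0.0966
¬((S ∨ (U ∧ S)) ∧ (¬U ∧ (¬P ∨ P))) = 1 − 0.0966 = 0.9034

0.903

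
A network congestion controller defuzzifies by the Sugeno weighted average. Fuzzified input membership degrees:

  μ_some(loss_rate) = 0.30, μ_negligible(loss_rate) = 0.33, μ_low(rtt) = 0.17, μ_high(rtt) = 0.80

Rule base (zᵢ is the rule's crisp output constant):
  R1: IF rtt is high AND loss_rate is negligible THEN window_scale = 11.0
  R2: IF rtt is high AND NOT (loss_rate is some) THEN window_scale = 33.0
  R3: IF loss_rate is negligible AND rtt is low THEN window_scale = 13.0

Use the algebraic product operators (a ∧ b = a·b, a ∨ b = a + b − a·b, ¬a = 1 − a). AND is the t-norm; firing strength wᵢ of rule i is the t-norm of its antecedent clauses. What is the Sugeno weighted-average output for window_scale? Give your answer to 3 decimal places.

25.126

R1 (z=11.0): high=0.80, negligible=0.33; AND[a·b] → w = 0.2640
R2 (z=33.0): high=0.80, ¬some=1−0.30=0.70; AND[a·b] → w = 0.5600
R3 (z=13.0): negligible=0.33, low=0.17; AND[a·b] → w = 0.0561
Weighted average = (0.2640·11.0 + 0.5600·33.0 + 0.0561·13.0) / (0.2640 + 0.5600 + 0.0561)
  = 22.1133 / 0.8801 = 25.126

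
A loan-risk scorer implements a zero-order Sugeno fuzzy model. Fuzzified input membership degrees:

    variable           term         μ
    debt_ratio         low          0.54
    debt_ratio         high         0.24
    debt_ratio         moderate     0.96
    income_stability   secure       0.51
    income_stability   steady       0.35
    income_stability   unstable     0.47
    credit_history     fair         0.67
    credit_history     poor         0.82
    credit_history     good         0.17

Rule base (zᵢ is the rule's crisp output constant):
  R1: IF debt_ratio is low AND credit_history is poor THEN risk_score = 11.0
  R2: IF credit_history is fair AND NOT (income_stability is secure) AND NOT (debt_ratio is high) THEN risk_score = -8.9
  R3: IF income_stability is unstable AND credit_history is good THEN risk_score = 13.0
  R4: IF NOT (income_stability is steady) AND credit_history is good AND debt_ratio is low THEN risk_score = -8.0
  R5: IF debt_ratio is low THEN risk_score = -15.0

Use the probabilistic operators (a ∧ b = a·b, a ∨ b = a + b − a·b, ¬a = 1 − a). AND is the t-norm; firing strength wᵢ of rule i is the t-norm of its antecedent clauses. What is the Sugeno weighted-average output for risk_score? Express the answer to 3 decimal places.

-3.563

R1 (z=11.0): low=0.54, poor=0.82; AND[a·b] → w = 0.4428
R2 (z=-8.9): fair=0.67, ¬secure=1−0.51=0.49, ¬high=1−0.24=0.76; AND[a·b] → w = 0.2495
R3 (z=13.0): unstable=0.47, good=0.17; AND[a·b] → w = 0.0799
R4 (z=-8.0): ¬steady=1−0.35=0.65, good=0.17, low=0.54; AND[a·b] → w = 0.0597
R5 (z=-15.0): low=0.54 → w = 0.5400
Weighted average = (0.4428·11.0 + 0.2495·-8.9 + 0.0799·13.0 + 0.0597·-8.0 + 0.5400·-15.0) / (0.4428 + 0.2495 + 0.0799 + 0.0597 + 0.5400)
  = -4.8885 / 1.3719 = -3.563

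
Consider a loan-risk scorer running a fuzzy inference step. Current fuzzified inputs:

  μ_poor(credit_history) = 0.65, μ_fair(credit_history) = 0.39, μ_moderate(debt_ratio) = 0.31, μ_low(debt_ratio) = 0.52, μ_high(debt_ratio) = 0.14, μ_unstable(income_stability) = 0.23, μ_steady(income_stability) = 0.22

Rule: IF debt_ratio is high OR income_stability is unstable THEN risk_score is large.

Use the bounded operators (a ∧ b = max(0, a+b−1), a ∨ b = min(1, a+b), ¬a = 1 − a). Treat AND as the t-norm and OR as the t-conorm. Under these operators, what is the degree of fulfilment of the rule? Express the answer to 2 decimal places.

0.37

firing strength: high=0.14, unstable=0.23; OR[min(1, a+b)] → w = 0.37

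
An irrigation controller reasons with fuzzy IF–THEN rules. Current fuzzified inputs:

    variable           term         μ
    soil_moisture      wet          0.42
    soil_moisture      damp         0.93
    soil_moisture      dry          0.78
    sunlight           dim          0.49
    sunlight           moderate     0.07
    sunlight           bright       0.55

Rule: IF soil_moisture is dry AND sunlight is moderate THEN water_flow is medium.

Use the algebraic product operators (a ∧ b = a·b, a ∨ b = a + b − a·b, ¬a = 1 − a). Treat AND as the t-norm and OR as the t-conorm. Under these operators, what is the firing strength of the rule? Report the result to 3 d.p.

0.055

firing strength: dry=0.78, moderate=0.07; AND[a·b] → w = 0.0546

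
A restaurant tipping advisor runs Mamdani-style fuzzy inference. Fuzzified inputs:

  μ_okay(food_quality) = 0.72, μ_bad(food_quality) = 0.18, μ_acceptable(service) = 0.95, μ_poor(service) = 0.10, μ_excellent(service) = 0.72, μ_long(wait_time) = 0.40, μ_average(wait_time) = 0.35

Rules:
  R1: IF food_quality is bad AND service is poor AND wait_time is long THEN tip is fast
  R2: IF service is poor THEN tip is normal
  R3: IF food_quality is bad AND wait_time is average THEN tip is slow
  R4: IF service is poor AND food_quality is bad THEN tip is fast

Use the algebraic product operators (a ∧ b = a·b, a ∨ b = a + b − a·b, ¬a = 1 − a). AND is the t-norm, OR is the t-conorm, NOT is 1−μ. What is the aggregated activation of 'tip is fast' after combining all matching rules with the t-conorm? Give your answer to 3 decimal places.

R1: bad=0.18, poor=0.10, long=0.40; AND[a·b] → w = 0.0072
R2: poor=0.10 → w = 0.1000
R3: bad=0.18, average=0.35; AND[a·b] → w = 0.0630
R4: poor=0.10, bad=0.18; AND[a·b] → w = 0.0180
Rules with consequent 'fast': {R1, R4} → strengths 0.0072, 0.0180
Aggregate via t-conorm [a + b − a·b]: 0.0251

0.025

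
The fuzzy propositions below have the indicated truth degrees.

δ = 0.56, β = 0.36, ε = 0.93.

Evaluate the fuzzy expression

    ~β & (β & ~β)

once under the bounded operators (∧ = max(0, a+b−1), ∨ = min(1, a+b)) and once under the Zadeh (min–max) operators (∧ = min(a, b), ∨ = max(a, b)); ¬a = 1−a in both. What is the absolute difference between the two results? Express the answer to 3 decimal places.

Under bounded:
  ~β = 1 − 0.36 = 0.64
  ~β = 1 − 0.36 = 0.64
  β & ~β = max(0, a+b−1) on (0.36, 0.64) = 0.00
  ~β & (β & ~β) = max(0, a+b−1) on (0.64, 0.00) = 0.00
  → value = 0.0000
Under Zadeh (min–max):
  ~β = 1 − 0.36 = 0.64
  ~β = 1 − 0.36 = 0.64
  β & ~β = min(a, b) on (0.36, 0.64) = 0.36
  ~β & (β & ~β) = min(a, b) on (0.64, 0.36) = 0.36
  → value = 0.3600
|0.0000 − 0.3600| = 0.360

0.360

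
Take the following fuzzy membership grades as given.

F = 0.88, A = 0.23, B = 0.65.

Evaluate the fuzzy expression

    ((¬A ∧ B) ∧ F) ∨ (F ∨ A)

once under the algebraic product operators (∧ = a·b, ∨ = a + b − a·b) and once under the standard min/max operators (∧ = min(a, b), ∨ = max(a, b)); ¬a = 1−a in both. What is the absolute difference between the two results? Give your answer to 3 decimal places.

Under algebraic product:
  ¬A = 1 − 0.2300 = 0.7700
  ¬A ∧ B = a·b on (0.7700, 0.6500) = 0.5005
  (¬A ∧ B) ∧ F = a·b on (0.5005, 0.8800) = 0.4404
  F ∨ A = a + b − a·b on (0.8800, 0.2300) = 0.9076
  ((¬A ∧ B) ∧ F) ∨ (F ∨ A) = a + b − a·b on (0.4404, 0.9076) = 0.9483
  → value = 0.9483
Under standard min/max:
  ¬A = 1 − 0.23 = 0.77
  ¬A ∧ B = min(a, b) on (0.77, 0.65) = 0.65
  (¬A ∧ B) ∧ F = min(a, b) on (0.65, 0.88) = 0.65
  F ∨ A = max(a, b) on (0.88, 0.23) = 0.88
  ((¬A ∧ B) ∧ F) ∨ (F ∨ A) = max(a, b) on (0.65, 0.88) = 0.88
  → value = 0.8800
|0.9483 − 0.8800| = 0.068

0.068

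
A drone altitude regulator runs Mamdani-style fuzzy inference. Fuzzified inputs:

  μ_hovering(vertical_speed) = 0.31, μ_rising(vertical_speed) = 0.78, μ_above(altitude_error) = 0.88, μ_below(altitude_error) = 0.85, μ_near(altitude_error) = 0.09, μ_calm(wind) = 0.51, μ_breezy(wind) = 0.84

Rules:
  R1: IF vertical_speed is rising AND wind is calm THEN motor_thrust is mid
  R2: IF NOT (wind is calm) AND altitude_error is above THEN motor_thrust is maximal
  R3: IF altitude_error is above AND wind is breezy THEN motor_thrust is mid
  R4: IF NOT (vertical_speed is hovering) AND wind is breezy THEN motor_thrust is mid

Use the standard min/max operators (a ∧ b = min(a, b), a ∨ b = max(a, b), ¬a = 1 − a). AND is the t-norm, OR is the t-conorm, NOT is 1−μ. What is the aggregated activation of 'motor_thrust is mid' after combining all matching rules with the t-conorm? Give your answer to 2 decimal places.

R1: rising=0.78, calm=0.51; AND[min(a, b)] → w = 0.51
R2: ¬calm=1−0.51=0.49, above=0.88; AND[min(a, b)] → w = 0.49
R3: above=0.88, breezy=0.84; AND[min(a, b)] → w = 0.84
R4: ¬hovering=1−0.31=0.69, breezy=0.84; AND[min(a, b)] → w = 0.69
Rules with consequent 'mid': {R1, R3, R4} → strengths 0.51, 0.84, 0.69
Aggregate via t-conorm [max(a, b)]: 0.84

0.84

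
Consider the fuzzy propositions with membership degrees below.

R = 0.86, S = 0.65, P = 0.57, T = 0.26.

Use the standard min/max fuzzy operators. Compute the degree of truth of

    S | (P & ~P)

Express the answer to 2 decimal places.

~P = 1 − 0.57 = 0.43
P & ~P = min(a, b) on (0.57, 0.43) = 0.43
S | (P & ~P) = max(a, b) on (0.65, 0.43) = 0.65

0.65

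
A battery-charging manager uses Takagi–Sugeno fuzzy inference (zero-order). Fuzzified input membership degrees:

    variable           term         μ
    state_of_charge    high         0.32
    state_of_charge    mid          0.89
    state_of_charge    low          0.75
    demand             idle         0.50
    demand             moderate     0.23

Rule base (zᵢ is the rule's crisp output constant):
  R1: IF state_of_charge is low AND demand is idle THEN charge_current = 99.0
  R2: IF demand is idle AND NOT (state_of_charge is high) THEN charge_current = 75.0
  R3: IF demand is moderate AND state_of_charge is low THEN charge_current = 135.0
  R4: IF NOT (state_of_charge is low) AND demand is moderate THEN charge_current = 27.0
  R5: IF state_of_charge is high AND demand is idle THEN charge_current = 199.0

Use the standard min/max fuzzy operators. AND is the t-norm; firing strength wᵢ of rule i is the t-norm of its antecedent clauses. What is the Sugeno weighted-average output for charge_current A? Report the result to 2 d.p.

R1 (z=99.0): low=0.75, idle=0.50; AND[min(a, b)] → w = 0.50
R2 (z=75.0): idle=0.50, ¬high=1−0.32=0.68; AND[min(a, b)] → w = 0.50
R3 (z=135.0): moderate=0.23, low=0.75; AND[min(a, b)] → w = 0.23
R4 (z=27.0): ¬low=1−0.75=0.25, moderate=0.23; AND[min(a, b)] → w = 0.23
R5 (z=199.0): high=0.32, idle=0.50; AND[min(a, b)] → w = 0.32
Weighted average = (0.50·99.0 + 0.50·75.0 + 0.23·135.0 + 0.23·27.0 + 0.32·199.0) / (0.50 + 0.50 + 0.23 + 0.23 + 0.32)
  = 187.9400 / 1.7800 = 105.58

105.58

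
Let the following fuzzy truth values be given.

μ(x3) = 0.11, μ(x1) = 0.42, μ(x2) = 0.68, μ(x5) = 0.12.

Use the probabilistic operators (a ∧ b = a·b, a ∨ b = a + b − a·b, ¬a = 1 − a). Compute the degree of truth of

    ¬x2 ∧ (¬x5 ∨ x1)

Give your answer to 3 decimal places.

¬x2 = 1 − 0.6800 = 0.3200
¬x5 = 1 − 0.1200 = 0.8800
¬x5 ∨ x1 = a + b − a·b on (0.8800, 0.4200) = 0.9304
¬x2 ∧ (¬x5 ∨ x1) = a·b on (0.3200, 0.9304) = 0.2977

0.298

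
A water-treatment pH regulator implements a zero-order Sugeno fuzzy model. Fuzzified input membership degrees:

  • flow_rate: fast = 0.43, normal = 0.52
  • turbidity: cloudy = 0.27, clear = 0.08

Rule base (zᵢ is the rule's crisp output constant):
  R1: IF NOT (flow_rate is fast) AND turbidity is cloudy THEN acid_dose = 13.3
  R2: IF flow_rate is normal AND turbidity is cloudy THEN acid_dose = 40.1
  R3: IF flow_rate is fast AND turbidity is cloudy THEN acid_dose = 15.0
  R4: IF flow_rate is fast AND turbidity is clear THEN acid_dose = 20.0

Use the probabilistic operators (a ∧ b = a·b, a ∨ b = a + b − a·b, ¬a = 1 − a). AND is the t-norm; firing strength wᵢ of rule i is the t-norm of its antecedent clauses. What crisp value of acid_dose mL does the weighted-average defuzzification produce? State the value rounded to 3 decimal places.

R1 (z=13.3): ¬fast=1−0.43=0.57, cloudy=0.27; AND[a·b] → w = 0.1539
R2 (z=40.1): normal=0.52, cloudy=0.27; AND[a·b] → w = 0.1404
R3 (z=15.0): fast=0.43, cloudy=0.27; AND[a·b] → w = 0.1161
R4 (z=20.0): fast=0.43, clear=0.08; AND[a·b] → w = 0.0344
Weighted average = (0.1539·13.3 + 0.1404·40.1 + 0.1161·15.0 + 0.0344·20.0) / (0.1539 + 0.1404 + 0.1161 + 0.0344)
  = 10.1064 / 0.4448 = 22.721

22.721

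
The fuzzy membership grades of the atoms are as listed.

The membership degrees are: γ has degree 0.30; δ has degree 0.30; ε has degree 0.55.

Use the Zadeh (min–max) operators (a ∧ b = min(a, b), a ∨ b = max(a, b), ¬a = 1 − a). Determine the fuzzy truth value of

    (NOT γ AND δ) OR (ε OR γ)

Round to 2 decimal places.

NOT γ = 1 − 0.30 = 0.70
NOT γ AND δ = min(a, b) on (0.70, 0.30) = 0.30
ε OR γ = max(a, b) on (0.55, 0.30) = 0.55
(NOT γ AND δ) OR (ε OR γ) = max(a, b) on (0.30, 0.55) = 0.55

0.55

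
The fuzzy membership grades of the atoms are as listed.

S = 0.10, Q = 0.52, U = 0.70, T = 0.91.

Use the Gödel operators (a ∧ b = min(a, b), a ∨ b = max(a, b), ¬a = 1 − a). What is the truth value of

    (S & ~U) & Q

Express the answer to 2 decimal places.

~U = 1 − 0.70 = 0.30
S & ~U = min(a, b) on (0.10, 0.30) = 0.10
(S & ~U) & Q = min(a, b) on (0.10, 0.52) = 0.10

0.10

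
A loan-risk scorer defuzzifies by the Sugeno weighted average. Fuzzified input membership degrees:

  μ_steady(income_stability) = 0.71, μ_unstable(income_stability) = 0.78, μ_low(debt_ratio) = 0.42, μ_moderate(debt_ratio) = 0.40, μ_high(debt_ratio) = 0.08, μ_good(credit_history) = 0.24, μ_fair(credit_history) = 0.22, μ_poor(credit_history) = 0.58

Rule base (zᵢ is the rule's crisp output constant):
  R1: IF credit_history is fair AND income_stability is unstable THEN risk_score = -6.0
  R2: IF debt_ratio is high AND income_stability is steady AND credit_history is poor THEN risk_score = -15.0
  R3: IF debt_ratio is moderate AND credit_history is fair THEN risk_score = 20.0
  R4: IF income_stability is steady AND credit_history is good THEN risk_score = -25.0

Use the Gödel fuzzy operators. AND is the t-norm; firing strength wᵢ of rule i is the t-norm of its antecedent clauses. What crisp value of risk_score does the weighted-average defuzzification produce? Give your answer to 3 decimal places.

-5.421

R1 (z=-6.0): fair=0.22, unstable=0.78; AND[min(a, b)] → w = 0.22
R2 (z=-15.0): high=0.08, steady=0.71, poor=0.58; AND[min(a, b)] → w = 0.08
R3 (z=20.0): moderate=0.40, fair=0.22; AND[min(a, b)] → w = 0.22
R4 (z=-25.0): steady=0.71, good=0.24; AND[min(a, b)] → w = 0.24
Weighted average = (0.22·-6.0 + 0.08·-15.0 + 0.22·20.0 + 0.24·-25.0) / (0.22 + 0.08 + 0.22 + 0.24)
  = -4.1200 / 0.7600 = -5.421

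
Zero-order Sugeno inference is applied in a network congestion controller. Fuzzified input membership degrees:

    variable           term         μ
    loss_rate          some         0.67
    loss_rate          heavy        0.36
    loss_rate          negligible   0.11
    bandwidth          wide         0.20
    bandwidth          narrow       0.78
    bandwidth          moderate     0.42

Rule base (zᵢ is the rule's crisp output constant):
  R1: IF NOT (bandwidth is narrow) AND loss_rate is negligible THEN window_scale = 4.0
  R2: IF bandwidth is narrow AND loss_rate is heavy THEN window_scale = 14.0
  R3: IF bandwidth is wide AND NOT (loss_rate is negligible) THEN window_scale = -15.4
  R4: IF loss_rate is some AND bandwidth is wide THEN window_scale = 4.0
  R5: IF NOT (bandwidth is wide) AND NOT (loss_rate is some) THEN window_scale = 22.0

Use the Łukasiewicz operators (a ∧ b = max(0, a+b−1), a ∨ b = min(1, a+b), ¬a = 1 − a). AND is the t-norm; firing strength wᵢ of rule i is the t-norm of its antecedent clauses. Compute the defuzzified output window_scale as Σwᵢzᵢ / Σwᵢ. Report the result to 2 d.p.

9.54

R1 (z=4.0): ¬narrow=1−0.78=0.22, negligible=0.11; AND[max(0, a+b−1)] → w = 0.00
R2 (z=14.0): narrow=0.78, heavy=0.36; AND[max(0, a+b−1)] → w = 0.14
R3 (z=-15.4): wide=0.20, ¬negligible=1−0.11=0.89; AND[max(0, a+b−1)] → w = 0.09
R4 (z=4.0): some=0.67, wide=0.20; AND[max(0, a+b−1)] → w = 0.00
R5 (z=22.0): ¬wide=1−0.20=0.80, ¬some=1−0.67=0.33; AND[max(0, a+b−1)] → w = 0.13
Weighted average = (0.00·4.0 + 0.14·14.0 + 0.09·-15.4 + 0.00·4.0 + 0.13·22.0) / (0.00 + 0.14 + 0.09 + 0.00 + 0.13)
  = 3.4340 / 0.3600 = 9.54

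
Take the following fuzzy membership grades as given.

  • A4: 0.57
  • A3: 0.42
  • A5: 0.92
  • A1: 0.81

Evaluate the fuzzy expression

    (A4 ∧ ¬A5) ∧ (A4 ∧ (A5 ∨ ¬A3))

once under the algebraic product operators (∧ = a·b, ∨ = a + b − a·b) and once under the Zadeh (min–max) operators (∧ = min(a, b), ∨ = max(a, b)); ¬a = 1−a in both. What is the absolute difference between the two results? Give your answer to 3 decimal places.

0.055

Under algebraic product:
  ¬A5 = 1 − 0.9200 = 0.0800
  A4 ∧ ¬A5 = a·b on (0.5700, 0.0800) = 0.0456
  ¬A3 = 1 − 0.4200 = 0.5800
  A5 ∨ ¬A3 = a + b − a·b on (0.9200, 0.5800) = 0.9664
  A4 ∧ (A5 ∨ ¬A3) = a·b on (0.5700, 0.9664) = 0.5508
  (A4 ∧ ¬A5) ∧ (A4 ∧ (A5 ∨ ¬A3)) = a·b on (0.0456, 0.5508) = 0.0251
  → value = 0.0251
Under Zadeh (min–max):
  ¬A5 = 1 − 0.92 = 0.08
  A4 ∧ ¬A5 = min(a, b) on (0.57, 0.08) = 0.08
  ¬A3 = 1 − 0.42 = 0.58
  A5 ∨ ¬A3 = max(a, b) on (0.92, 0.58) = 0.92
  A4 ∧ (A5 ∨ ¬A3) = min(a, b) on (0.57, 0.92) = 0.57
  (A4 ∧ ¬A5) ∧ (A4 ∧ (A5 ∨ ¬A3)) = min(a, b) on (0.08, 0.57) = 0.08
  → value = 0.0800
|0.0251 − 0.0800| = 0.055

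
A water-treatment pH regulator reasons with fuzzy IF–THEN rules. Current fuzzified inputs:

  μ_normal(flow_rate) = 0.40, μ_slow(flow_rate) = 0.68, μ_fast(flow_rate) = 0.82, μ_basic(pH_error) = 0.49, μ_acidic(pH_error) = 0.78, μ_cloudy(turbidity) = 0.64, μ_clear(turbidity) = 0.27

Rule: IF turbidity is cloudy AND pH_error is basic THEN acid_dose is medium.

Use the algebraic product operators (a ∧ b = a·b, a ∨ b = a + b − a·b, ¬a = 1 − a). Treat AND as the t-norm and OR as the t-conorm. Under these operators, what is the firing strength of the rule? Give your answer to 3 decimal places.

firing strength: cloudy=0.64, basic=0.49; AND[a·b] → w = 0.3136

0.314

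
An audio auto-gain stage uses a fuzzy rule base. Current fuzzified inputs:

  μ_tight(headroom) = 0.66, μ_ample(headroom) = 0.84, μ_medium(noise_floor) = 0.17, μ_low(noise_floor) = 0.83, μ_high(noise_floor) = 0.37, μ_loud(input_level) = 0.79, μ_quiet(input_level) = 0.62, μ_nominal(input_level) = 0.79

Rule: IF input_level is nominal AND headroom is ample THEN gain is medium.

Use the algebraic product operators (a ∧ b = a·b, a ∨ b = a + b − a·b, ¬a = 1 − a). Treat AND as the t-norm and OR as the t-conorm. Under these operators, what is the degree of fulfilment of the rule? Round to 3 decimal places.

firing strength: nominal=0.79, ample=0.84; AND[a·b] → w = 0.6636

0.664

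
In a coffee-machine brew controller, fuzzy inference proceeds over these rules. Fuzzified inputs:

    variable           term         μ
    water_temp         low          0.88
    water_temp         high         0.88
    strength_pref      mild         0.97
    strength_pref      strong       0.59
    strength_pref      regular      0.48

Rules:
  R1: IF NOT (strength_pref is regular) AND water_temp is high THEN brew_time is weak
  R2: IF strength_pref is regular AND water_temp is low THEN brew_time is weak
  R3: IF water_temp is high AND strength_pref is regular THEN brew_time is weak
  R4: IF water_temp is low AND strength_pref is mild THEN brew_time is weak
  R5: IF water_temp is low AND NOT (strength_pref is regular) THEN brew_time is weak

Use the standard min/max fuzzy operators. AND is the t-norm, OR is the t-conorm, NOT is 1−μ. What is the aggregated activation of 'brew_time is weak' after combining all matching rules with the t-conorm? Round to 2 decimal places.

0.88

R1: ¬regular=1−0.48=0.52, high=0.88; AND[min(a, b)] → w = 0.52
R2: regular=0.48, low=0.88; AND[min(a, b)] → w = 0.48
R3: high=0.88, regular=0.48; AND[min(a, b)] → w = 0.48
R4: low=0.88, mild=0.97; AND[min(a, b)] → w = 0.88
R5: low=0.88, ¬regular=1−0.48=0.52; AND[min(a, b)] → w = 0.52
Rules with consequent 'weak': {R1, R2, R3, R4, R5} → strengths 0.52, 0.48, 0.48, 0.88, 0.52
Aggregate via t-conorm [max(a, b)]: 0.88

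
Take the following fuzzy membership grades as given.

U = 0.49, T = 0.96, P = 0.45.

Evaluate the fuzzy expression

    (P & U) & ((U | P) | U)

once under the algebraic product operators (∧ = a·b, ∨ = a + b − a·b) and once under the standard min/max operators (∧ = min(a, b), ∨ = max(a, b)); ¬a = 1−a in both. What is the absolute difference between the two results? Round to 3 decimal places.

Under algebraic product:
  P & U = a·b on (0.4500, 0.4900) = 0.2205
  U | P = a + b − a·b on (0.4900, 0.4500) = 0.7195
  (U | P) | U = a + b − a·b on (0.7195, 0.4900) = 0.8569
  (P & U) & ((U | P) | U) = a·b on (0.2205, 0.8569) = 0.1890
  → value = 0.1890
Under standard min/max:
  P & U = min(a, b) on (0.45, 0.49) = 0.45
  U | P = max(a, b) on (0.49, 0.45) = 0.49
  (U | P) | U = max(a, b) on (0.49, 0.49) = 0.49
  (P & U) & ((U | P) | U) = min(a, b) on (0.45, 0.49) = 0.45
  → value = 0.4500
|0.1890 − 0.4500| = 0.261

0.261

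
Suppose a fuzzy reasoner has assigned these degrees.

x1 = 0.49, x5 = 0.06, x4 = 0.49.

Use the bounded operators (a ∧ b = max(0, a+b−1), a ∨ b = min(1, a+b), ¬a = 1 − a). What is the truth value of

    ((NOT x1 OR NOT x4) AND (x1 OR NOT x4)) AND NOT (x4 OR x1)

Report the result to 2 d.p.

0.02

NOT x1 = 1 − 0.49 = 0.51
NOT x4 = 1 − 0.49 = 0.51
NOT x1 OR NOT x4 = min(1, a+b) on (0.51, 0.51) = 1.00
NOT x4 = 1 − 0.49 = 0.51
x1 OR NOT x4 = min(1, a+b) on (0.49, 0.51) = 1.00
(NOT x1 OR NOT x4) AND (x1 OR NOT x4) = max(0, a+b−1) on (1.00, 1.00) = 1.00
x4 OR x1 = min(1, a+b) on (0.49, 0.49) = 0.98
NOT (x4 OR x1) = 1 − 0.98 = 0.02
((NOT x1 OR NOT x4) AND (x1 OR NOT x4)) AND NOT (x4 OR x1) = max(0, a+b−1) on (1.00, 0.02) = 0.02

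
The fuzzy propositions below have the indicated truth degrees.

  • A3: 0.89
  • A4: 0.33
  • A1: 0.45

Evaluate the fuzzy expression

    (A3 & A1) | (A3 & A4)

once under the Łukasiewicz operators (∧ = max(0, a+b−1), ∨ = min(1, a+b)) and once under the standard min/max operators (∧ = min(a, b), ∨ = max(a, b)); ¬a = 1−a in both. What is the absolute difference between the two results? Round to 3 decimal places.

Under Łukasiewicz:
  A3 & A1 = max(0, a+b−1) on (0.89, 0.45) = 0.34
  A3 & A4 = max(0, a+b−1) on (0.89, 0.33) = 0.22
  (A3 & A1) | (A3 & A4) = min(1, a+b) on (0.34, 0.22) = 0.56
  → value = 0.5600
Under standard min/max:
  A3 & A1 = min(a, b) on (0.89, 0.45) = 0.45
  A3 & A4 = min(a, b) on (0.89, 0.33) = 0.33
  (A3 & A1) | (A3 & A4) = max(a, b) on (0.45, 0.33) = 0.45
  → value = 0.4500
|0.5600 − 0.4500| = 0.110

0.110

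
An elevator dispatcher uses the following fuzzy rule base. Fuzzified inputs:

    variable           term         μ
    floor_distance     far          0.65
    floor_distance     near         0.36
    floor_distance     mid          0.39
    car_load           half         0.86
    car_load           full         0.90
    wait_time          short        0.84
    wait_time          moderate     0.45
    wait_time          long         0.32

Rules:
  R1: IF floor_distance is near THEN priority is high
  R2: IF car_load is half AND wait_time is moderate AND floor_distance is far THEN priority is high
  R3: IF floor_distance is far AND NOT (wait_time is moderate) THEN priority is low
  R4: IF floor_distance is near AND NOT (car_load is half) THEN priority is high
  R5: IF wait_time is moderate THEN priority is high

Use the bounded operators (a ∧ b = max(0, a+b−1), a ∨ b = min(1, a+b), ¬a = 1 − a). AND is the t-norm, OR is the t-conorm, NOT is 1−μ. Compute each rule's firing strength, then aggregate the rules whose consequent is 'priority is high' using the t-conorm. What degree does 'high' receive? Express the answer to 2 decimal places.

0.81

R1: near=0.36 → w = 0.36
R2: half=0.86, moderate=0.45, far=0.65; AND[max(0, a+b−1)] → w = 0.00
R3: far=0.65, ¬moderate=1−0.45=0.55; AND[max(0, a+b−1)] → w = 0.20
R4: near=0.36, ¬half=1−0.86=0.14; AND[max(0, a+b−1)] → w = 0.00
R5: moderate=0.45 → w = 0.45
Rules with consequent 'high': {R1, R2, R4, R5} → strengths 0.36, 0.00, 0.00, 0.45
Aggregate via t-conorm [min(1, a+b)]: 0.81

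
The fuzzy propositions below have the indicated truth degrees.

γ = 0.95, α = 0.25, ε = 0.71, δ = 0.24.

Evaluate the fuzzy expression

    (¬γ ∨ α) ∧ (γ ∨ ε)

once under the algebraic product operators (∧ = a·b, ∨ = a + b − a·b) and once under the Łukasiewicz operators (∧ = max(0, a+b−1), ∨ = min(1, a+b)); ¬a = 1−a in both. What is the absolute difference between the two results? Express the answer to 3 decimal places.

0.017

Under algebraic product:
  ¬γ = 1 − 0.9500 = 0.0500
  ¬γ ∨ α = a + b − a·b on (0.0500, 0.2500) = 0.2875
  γ ∨ ε = a + b − a·b on (0.9500, 0.7100) = 0.9855
  (¬γ ∨ α) ∧ (γ ∨ ε) = a·b on (0.2875, 0.9855) = 0.2833
  → value = 0.2833
Under Łukasiewicz:
  ¬γ = 1 − 0.95 = 0.05
  ¬γ ∨ α = min(1, a+b) on (0.05, 0.25) = 0.30
  γ ∨ ε = min(1, a+b) on (0.95, 0.71) = 1.00
  (¬γ ∨ α) ∧ (γ ∨ ε) = max(0, a+b−1) on (0.30, 1.00) = 0.30
  → value = 0.3000
|0.2833 − 0.3000| = 0.017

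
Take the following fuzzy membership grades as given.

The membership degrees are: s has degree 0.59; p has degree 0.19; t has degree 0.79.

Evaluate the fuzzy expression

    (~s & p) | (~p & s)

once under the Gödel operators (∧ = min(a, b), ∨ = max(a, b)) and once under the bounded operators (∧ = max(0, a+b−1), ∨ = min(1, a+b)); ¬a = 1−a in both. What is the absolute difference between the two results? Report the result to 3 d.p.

0.190

Under Gödel:
  ~s = 1 − 0.59 = 0.41
  ~s & p = min(a, b) on (0.41, 0.19) = 0.19
  ~p = 1 − 0.19 = 0.81
  ~p & s = min(a, b) on (0.81, 0.59) = 0.59
  (~s & p) | (~p & s) = max(a, b) on (0.19, 0.59) = 0.59
  → value = 0.5900
Under bounded:
  ~s = 1 − 0.59 = 0.41
  ~s & p = max(0, a+b−1) on (0.41, 0.19) = 0.00
  ~p = 1 − 0.19 = 0.81
  ~p & s = max(0, a+b−1) on (0.81, 0.59) = 0.40
  (~s & p) | (~p & s) = min(1, a+b) on (0.00, 0.40) = 0.40
  → value = 0.4000
|0.5900 − 0.4000| = 0.190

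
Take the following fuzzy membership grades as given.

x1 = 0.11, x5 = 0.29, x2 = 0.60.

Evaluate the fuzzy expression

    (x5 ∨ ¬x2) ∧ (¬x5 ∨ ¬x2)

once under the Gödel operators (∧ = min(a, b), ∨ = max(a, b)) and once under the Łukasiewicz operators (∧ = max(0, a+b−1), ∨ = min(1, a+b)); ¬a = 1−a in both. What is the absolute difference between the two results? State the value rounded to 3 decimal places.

0.290

Under Gödel:
  ¬x2 = 1 − 0.60 = 0.40
  x5 ∨ ¬x2 = max(a, b) on (0.29, 0.40) = 0.40
  ¬x5 = 1 − 0.29 = 0.71
  ¬x2 = 1 − 0.60 = 0.40
  ¬x5 ∨ ¬x2 = max(a, b) on (0.71, 0.40) = 0.71
  (x5 ∨ ¬x2) ∧ (¬x5 ∨ ¬x2) = min(a, b) on (0.40, 0.71) = 0.40
  → value = 0.4000
Under Łukasiewicz:
  ¬x2 = 1 − 0.60 = 0.40
  x5 ∨ ¬x2 = min(1, a+b) on (0.29, 0.40) = 0.69
  ¬x5 = 1 − 0.29 = 0.71
  ¬x2 = 1 − 0.60 = 0.40
  ¬x5 ∨ ¬x2 = min(1, a+b) on (0.71, 0.40) = 1.00
  (x5 ∨ ¬x2) ∧ (¬x5 ∨ ¬x2) = max(0, a+b−1) on (0.69, 1.00) = 0.69
  → value = 0.6900
|0.4000 − 0.6900| = 0.290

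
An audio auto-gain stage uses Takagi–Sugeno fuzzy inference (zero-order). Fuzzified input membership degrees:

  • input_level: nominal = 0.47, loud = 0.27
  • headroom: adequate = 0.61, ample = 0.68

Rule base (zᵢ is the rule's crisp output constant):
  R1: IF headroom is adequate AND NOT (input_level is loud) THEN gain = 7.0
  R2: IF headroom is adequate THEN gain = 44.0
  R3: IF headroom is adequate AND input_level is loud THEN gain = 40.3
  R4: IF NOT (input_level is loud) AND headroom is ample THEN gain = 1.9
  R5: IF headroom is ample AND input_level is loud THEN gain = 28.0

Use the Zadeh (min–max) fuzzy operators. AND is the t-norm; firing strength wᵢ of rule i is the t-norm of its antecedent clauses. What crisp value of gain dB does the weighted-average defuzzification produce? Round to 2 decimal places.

20.84

R1 (z=7.0): adequate=0.61, ¬loud=1−0.27=0.73; AND[min(a, b)] → w = 0.61
R2 (z=44.0): adequate=0.61 → w = 0.61
R3 (z=40.3): adequate=0.61, loud=0.27; AND[min(a, b)] → w = 0.27
R4 (z=1.9): ¬loud=1−0.27=0.73, ample=0.68; AND[min(a, b)] → w = 0.68
R5 (z=28.0): ample=0.68, loud=0.27; AND[min(a, b)] → w = 0.27
Weighted average = (0.61·7.0 + 0.61·44.0 + 0.27·40.3 + 0.68·1.9 + 0.27·28.0) / (0.61 + 0.61 + 0.27 + 0.68 + 0.27)
  = 50.8430 / 2.4400 = 20.84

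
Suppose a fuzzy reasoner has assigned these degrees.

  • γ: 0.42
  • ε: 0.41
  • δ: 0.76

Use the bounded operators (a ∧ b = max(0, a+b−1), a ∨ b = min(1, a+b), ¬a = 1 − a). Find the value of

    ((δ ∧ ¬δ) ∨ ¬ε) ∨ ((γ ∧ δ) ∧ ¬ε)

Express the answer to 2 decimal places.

¬δ = 1 − 0.76 = 0.24
δ ∧ ¬δ = max(0, a+b−1) on (0.76, 0.24) = 0.00
¬ε = 1 − 0.41 = 0.59
(δ ∧ ¬δ) ∨ ¬ε = min(1, a+b) on (0.00, 0.59) = 0.59
γ ∧ δ = max(0, a+b−1) on (0.42, 0.76) = 0.18
¬ε = 1 − 0.41 = 0.59
(γ ∧ δ) ∧ ¬ε = max(0, a+b−1) on (0.18, 0.59) = 0.00
((δ ∧ ¬δ) ∨ ¬ε) ∨ ((γ ∧ δ) ∧ ¬ε) = min(1, a+b) on (0.59, 0.00) = 0.59

0.59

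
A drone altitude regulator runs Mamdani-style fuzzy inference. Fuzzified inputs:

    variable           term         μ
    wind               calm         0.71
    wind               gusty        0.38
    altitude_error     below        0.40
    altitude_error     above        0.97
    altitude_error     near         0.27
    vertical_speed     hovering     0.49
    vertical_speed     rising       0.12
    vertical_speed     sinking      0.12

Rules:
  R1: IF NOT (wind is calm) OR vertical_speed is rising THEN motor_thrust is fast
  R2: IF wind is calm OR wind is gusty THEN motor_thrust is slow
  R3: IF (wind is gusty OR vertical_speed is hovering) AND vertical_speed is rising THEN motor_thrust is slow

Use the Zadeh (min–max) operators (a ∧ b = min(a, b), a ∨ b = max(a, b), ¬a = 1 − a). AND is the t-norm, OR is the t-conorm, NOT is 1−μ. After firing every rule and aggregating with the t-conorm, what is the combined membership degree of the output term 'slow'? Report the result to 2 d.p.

R1: ¬calm=1−0.71=0.29, rising=0.12; OR[max(a, b)] → w = 0.29
R2: calm=0.71, gusty=0.38; OR[max(a, b)] → w = 0.71
R3: (gusty=0.38 OR hovering=0.49) = 0.49; AND[min(a, b)] with rising=0.12 → w = 0.12
Rules with consequent 'slow': {R2, R3} → strengths 0.71, 0.12
Aggregate via t-conorm [max(a, b)]: 0.71

0.71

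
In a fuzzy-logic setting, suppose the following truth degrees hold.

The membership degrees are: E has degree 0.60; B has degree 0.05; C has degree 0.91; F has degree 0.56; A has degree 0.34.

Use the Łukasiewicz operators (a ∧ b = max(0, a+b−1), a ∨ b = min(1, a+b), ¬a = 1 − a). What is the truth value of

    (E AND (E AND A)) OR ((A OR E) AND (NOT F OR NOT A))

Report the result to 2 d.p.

0.94

E AND A = max(0, a+b−1) on (0.60, 0.34) = 0.00
E AND (E AND A) = max(0, a+b−1) on (0.60, 0.00) = 0.00
A OR E = min(1, a+b) on (0.34, 0.60) = 0.94
NOT F = 1 − 0.56 = 0.44
NOT A = 1 − 0.34 = 0.66
NOT F OR NOT A = min(1, a+b) on (0.44, 0.66) = 1.00
(A OR E) AND (NOT F OR NOT A) = max(0, a+b−1) on (0.94, 1.00) = 0.94
(E AND (E AND A)) OR ((A OR E) AND (NOT F OR NOT A)) = min(1, a+b) on (0.00, 0.94) = 0.94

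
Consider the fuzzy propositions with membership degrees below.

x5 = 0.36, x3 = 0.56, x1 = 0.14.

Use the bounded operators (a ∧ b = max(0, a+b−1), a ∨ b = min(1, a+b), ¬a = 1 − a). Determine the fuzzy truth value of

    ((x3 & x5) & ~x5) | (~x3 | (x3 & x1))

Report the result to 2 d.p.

x3 & x5 = max(0, a+b−1) on (0.56, 0.36) = 0.00
~x5 = 1 − 0.36 = 0.64
(x3 & x5) & ~x5 = max(0, a+b−1) on (0.00, 0.64) = 0.00
~x3 = 1 − 0.56 = 0.44
x3 & x1 = max(0, a+b−1) on (0.56, 0.14) = 0.00
~x3 | (x3 & x1) = min(1, a+b) on (0.44, 0.00) = 0.44
((x3 & x5) & ~x5) | (~x3 | (x3 & x1)) = min(1, a+b) on (0.00, 0.44) = 0.44

0.44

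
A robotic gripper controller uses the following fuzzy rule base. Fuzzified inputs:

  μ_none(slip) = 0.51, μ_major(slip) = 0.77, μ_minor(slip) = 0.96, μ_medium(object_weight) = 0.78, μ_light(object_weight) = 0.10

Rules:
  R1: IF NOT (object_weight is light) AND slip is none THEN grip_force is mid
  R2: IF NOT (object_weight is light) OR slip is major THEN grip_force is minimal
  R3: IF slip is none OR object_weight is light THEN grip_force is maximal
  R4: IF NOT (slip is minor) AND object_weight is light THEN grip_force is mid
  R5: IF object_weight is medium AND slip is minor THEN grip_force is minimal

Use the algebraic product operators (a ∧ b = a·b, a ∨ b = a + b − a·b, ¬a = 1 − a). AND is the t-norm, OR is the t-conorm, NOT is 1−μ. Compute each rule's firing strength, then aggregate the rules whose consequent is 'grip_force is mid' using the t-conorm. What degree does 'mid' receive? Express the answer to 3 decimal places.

R1: ¬light=1−0.10=0.90, none=0.51; AND[a·b] → w = 0.4590
R2: ¬light=1−0.10=0.90, major=0.77; OR[a + b − a·b] → w = 0.9770
R3: none=0.51, light=0.10; OR[a + b − a·b] → w = 0.5590
R4: ¬minor=1−0.96=0.04, light=0.10; AND[a·b] → w = 0.0040
R5: medium=0.78, minor=0.96; AND[a·b] → w = 0.7488
Rules with consequent 'mid': {R1, R4} → strengths 0.4590, 0.0040
Aggregate via t-conorm [a + b − a·b]: 0.4612

0.461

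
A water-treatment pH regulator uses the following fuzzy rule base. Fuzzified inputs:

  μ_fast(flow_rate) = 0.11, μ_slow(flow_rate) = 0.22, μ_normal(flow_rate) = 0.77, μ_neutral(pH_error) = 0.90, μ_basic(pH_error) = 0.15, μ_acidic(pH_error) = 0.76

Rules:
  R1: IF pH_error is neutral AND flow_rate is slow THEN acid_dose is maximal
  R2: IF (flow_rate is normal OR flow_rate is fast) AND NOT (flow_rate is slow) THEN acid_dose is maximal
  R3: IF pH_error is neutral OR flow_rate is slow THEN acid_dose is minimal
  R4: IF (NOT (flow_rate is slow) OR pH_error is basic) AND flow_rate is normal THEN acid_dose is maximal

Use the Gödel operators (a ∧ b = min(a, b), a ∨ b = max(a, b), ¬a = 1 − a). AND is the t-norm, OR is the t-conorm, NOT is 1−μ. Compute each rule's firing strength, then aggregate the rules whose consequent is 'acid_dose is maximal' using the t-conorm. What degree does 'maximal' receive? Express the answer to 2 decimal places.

R1: neutral=0.90, slow=0.22; AND[min(a, b)] → w = 0.22
R2: (normal=0.77 OR fast=0.11) = 0.77; AND[min(a, b)] with ¬slow=1−0.22=0.78 → w = 0.77
R3: neutral=0.90, slow=0.22; OR[max(a, b)] → w = 0.90
R4: (¬slow=1−0.22=0.78 OR basic=0.15) = 0.78; AND[min(a, b)] with normal=0.77 → w = 0.77
Rules with consequent 'maximal': {R1, R2, R4} → strengths 0.22, 0.77, 0.77
Aggregate via t-conorm [max(a, b)]: 0.77

0.77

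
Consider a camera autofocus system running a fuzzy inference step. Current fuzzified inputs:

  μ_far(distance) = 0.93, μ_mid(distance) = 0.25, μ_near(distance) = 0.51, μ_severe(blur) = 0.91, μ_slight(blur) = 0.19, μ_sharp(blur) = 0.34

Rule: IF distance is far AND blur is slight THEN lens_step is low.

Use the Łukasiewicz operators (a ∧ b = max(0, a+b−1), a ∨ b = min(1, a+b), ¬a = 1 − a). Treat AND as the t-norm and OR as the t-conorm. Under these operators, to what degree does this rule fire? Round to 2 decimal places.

firing strength: far=0.93, slight=0.19; AND[max(0, a+b−1)] → w = 0.12

0.12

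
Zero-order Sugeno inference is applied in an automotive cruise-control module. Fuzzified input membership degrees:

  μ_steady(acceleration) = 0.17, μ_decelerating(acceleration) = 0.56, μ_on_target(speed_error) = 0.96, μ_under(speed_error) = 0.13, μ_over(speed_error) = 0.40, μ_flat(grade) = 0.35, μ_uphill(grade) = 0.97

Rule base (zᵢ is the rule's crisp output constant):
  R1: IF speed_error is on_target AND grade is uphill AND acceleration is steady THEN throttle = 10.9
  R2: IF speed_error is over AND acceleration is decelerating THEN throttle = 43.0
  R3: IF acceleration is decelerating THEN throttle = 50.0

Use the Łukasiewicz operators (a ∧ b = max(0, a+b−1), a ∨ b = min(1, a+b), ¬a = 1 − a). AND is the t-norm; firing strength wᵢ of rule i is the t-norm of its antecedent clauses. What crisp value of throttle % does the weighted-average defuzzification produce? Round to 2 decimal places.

R1 (z=10.9): on_target=0.96, uphill=0.97, steady=0.17; AND[max(0, a+b−1)] → w = 0.10
R2 (z=43.0): over=0.40, decelerating=0.56; AND[max(0, a+b−1)] → w = 0.00
R3 (z=50.0): decelerating=0.56 → w = 0.56
Weighted average = (0.10·10.9 + 0.00·43.0 + 0.56·50.0) / (0.10 + 0.00 + 0.56)
  = 29.0900 / 0.6600 = 44.08

44.08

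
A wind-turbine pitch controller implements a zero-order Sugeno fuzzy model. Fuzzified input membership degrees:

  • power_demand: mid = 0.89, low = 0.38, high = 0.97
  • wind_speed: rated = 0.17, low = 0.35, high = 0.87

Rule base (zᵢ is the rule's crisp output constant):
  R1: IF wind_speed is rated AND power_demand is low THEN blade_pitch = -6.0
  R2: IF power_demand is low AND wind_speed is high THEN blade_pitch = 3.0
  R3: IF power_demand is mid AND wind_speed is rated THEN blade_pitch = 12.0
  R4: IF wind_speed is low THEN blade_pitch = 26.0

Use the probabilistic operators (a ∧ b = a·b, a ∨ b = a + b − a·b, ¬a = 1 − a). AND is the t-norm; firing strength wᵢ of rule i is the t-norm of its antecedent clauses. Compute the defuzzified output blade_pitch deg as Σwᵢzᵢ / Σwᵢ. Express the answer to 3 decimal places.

12.850

R1 (z=-6.0): rated=0.17, low=0.38; AND[a·b] → w = 0.0646
R2 (z=3.0): low=0.38, high=0.87; AND[a·b] → w = 0.3306
R3 (z=12.0): mid=0.89, rated=0.17; AND[a·b] → w = 0.1513
R4 (z=26.0): low=0.35 → w = 0.3500
Weighted average = (0.0646·-6.0 + 0.3306·3.0 + 0.1513·12.0 + 0.3500·26.0) / (0.0646 + 0.3306 + 0.1513 + 0.3500)
  = 11.5198 / 0.8965 = 12.850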